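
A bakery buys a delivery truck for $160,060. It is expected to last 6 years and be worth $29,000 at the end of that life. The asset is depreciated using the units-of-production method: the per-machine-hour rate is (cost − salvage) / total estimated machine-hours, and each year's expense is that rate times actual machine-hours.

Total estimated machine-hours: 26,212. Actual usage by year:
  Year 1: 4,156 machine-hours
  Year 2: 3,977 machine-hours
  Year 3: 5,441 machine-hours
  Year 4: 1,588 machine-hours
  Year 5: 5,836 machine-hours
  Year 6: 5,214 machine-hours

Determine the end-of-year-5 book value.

Depreciable base = $160,060 − $29,000 = $131,060.
Rate = $131,060 / 26,212 machine-hours = $5 per machine-hour.
Year 1: 4,156 × $5 = $20,780. Book value $139,280.
Year 2: 3,977 × $5 = $19,885. Book value $119,395.
Year 3: 5,441 × $5 = $27,205. Book value $92,190.
Year 4: 1,588 × $5 = $7,940. Book value $84,250.
Year 5: 5,836 × $5 = $29,180. Book value $55,070.

$55,070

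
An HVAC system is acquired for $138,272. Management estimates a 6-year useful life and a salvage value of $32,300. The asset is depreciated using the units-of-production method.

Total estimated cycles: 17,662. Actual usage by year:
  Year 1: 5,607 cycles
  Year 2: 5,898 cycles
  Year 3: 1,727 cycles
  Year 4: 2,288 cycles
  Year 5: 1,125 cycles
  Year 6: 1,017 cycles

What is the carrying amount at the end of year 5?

$38,402

Depreciable base = $138,272 − $32,300 = $105,972.
Rate = $105,972 / 17,662 cycles = $6 per cycle.
Year 1: 5,607 × $6 = $33,642. Book value $104,630.
Year 2: 5,898 × $6 = $35,388. Book value $69,242.
Year 3: 1,727 × $6 = $10,362. Book value $58,880.
Year 4: 2,288 × $6 = $13,728. Book value $45,152.
Year 5: 1,125 × $6 = $6,750. Book value $38,402.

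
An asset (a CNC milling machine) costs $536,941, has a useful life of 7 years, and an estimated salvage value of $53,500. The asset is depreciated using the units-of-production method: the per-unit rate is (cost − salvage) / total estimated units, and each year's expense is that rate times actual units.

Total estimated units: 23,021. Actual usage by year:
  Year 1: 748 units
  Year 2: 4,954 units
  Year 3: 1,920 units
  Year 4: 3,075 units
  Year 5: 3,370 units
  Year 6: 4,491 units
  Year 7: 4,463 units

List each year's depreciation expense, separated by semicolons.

Depreciable base = $536,941 − $53,500 = $483,441.
Rate = $483,441 / 23,021 units = $21 per unit.
Year 1: 748 × $21 = $15,708. Book value $521,233.
Year 2: 4,954 × $21 = $104,034. Book value $417,199.
Year 3: 1,920 × $21 = $40,320. Book value $376,879.
Year 4: 3,075 × $21 = $64,575. Book value $312,304.
Year 5: 3,370 × $21 = $70,770. Book value $241,534.
Year 6: 4,491 × $21 = $94,311. Book value $147,223.
Year 7: 4,463 × $21 = $93,723. Book value $53,500.

$15,708; $104,034; $40,320; $64,575; $70,770; $94,311; $93,723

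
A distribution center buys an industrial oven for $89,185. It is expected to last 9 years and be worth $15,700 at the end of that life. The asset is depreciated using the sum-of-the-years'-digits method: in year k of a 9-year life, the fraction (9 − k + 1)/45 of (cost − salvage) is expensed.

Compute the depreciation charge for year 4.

Depreciable base = $89,185 − $15,700 = $73,485.
Sum of the years' digits = 9+8+7+6+5+4+3+2+1 = 45.
Year 1: $73,485 × 9/45 = $14,697. Book value $74,488.
Year 2: $73,485 × 8/45 = $13,064. Book value $61,424.
Year 3: $73,485 × 7/45 = $11,431. Book value $49,993.
Year 4: $73,485 × 6/45 = $9,798. Book value $40,195.

$9,798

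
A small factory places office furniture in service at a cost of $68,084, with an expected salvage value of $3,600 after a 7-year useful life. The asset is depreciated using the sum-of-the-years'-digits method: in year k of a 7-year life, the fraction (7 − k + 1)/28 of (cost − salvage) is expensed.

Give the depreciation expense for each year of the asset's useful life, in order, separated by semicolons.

Depreciable base = $68,084 − $3,600 = $64,484.
Sum of the years' digits = 7+6+5+4+3+2+1 = 28.
Year 1: $64,484 × 7/28 = $16,121. Book value $51,963.
Year 2: $64,484 × 6/28 = $13,818. Book value $38,145.
Year 3: $64,484 × 5/28 = $11,515. Book value $26,630.
Year 4: $64,484 × 4/28 = $9,212. Book value $17,418.
Year 5: $64,484 × 3/28 = $6,909. Book value $10,509.
Year 6: $64,484 × 2/28 = $4,606. Book value $5,903.
Year 7: $64,484 × 1/28 = $2,303. Book value $3,600.

$16,121; $13,818; $11,515; $9,212; $6,909; $4,606; $2,303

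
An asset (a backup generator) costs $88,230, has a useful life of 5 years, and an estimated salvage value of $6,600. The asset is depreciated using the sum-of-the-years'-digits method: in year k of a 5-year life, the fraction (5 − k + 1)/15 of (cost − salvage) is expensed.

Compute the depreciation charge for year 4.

$10,884

Depreciable base = $88,230 − $6,600 = $81,630.
Sum of the years' digits = 5+4+3+2+1 = 15.
Year 1: $81,630 × 5/15 = $27,210. Book value $61,020.
Year 2: $81,630 × 4/15 = $21,768. Book value $39,252.
Year 3: $81,630 × 3/15 = $16,326. Book value $22,926.
Year 4: $81,630 × 2/15 = $10,884. Book value $12,042.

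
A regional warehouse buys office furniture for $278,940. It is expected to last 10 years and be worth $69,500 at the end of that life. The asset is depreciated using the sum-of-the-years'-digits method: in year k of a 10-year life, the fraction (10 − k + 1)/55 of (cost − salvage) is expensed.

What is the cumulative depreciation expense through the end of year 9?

$205,632

Depreciable base = $278,940 − $69,500 = $209,440.
Sum of the years' digits = 10+9+8+7+6+5+4+3+2+1 = 55.
Year 1: $209,440 × 10/55 = $38,080. Book value $240,860.
Year 2: $209,440 × 9/55 = $34,272. Book value $206,588.
Year 3: $209,440 × 8/55 = $30,464. Book value $176,124.
Year 4: $209,440 × 7/55 = $26,656. Book value $149,468.
Year 5: $209,440 × 6/55 = $22,848. Book value $126,620.
Year 6: $209,440 × 5/55 = $19,040. Book value $107,580.
Year 7: $209,440 × 4/55 = $15,232. Book value $92,348.
Year 8: $209,440 × 3/55 = $11,424. Book value $80,924.
Year 9: $209,440 × 2/55 = $7,616. Book value $73,308.
Accumulated through year 9 = $278,940 − $73,308 = $205,632.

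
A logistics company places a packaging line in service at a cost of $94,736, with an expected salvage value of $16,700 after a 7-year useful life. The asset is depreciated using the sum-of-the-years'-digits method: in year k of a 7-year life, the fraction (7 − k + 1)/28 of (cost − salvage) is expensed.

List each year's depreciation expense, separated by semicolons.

Depreciable base = $94,736 − $16,700 = $78,036.
Sum of the years' digits = 7+6+5+4+3+2+1 = 28.
Year 1: $78,036 × 7/28 = $19,509. Book value $75,227.
Year 2: $78,036 × 6/28 = $16,722. Book value $58,505.
Year 3: $78,036 × 5/28 = $13,935. Book value $44,570.
Year 4: $78,036 × 4/28 = $11,148. Book value $33,422.
Year 5: $78,036 × 3/28 = $8,361. Book value $25,061.
Year 6: $78,036 × 2/28 = $5,574. Book value $19,487.
Year 7: $78,036 × 1/28 = $2,787. Book value $16,700.

$19,509; $16,722; $13,935; $11,148; $8,361; $5,574; $2,787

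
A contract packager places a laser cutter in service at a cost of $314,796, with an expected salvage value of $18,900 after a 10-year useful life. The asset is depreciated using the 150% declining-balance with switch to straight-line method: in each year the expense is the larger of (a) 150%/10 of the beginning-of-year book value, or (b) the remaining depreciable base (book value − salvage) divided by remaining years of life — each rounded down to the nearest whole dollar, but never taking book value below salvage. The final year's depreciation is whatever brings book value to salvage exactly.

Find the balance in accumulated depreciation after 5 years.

$175,118

Depreciable base = $314,796 − $18,900 = $295,896.
Year 1: DB = ⌊$314,796 × 150%/10⌋ = $47,219; SL = ⌊$295,896/10⌋ = $29,589 → take DB $47,219. Book value $267,577.
Year 2: DB = ⌊$267,577 × 150%/10⌋ = $40,136; SL = ⌊$248,677/9⌋ = $27,630 → take DB $40,136. Book value $227,441.
Year 3: DB = ⌊$227,441 × 150%/10⌋ = $34,116; SL = ⌊$208,541/8⌋ = $26,067 → take DB $34,116. Book value $193,325.
Year 4: DB = ⌊$193,325 × 150%/10⌋ = $28,998; SL = ⌊$174,425/7⌋ = $24,917 → take DB $28,998. Book value $164,327.
Year 5: DB = ⌊$164,327 × 150%/10⌋ = $24,649; SL = ⌊$145,427/6⌋ = $24,237 → take DB $24,649. Book value $139,678.
Accumulated through year 5 = $314,796 − $139,678 = $175,118.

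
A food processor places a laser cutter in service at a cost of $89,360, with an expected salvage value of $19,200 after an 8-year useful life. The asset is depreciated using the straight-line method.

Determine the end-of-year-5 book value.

$45,510

Depreciable base = $89,360 − $19,200 = $70,160.
Annual expense = $70,160 / 8 = $8,770.
End of year 1: book value $80,590.
End of year 2: book value $71,820.
End of year 3: book value $63,050.
End of year 4: book value $54,280.
End of year 5: book value $45,510.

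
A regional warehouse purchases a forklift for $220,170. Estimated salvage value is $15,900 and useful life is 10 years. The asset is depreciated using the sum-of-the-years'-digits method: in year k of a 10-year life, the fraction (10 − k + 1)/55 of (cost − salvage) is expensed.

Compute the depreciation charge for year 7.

Depreciable base = $220,170 − $15,900 = $204,270.
Sum of the years' digits = 10+9+8+7+6+5+4+3+2+1 = 55.
Year 1: $204,270 × 10/55 = $37,140. Book value $183,030.
Year 2: $204,270 × 9/55 = $33,426. Book value $149,604.
Year 3: $204,270 × 8/55 = $29,712. Book value $119,892.
Year 4: $204,270 × 7/55 = $25,998. Book value $93,894.
Year 5: $204,270 × 6/55 = $22,284. Book value $71,610.
Year 6: $204,270 × 5/55 = $18,570. Book value $53,040.
Year 7: $204,270 × 4/55 = $14,856. Book value $38,184.

$14,856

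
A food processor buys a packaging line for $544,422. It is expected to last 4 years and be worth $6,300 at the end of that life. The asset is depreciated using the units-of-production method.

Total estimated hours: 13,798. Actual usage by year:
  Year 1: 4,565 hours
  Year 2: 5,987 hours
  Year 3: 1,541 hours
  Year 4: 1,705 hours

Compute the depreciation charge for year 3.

$60,099

Depreciable base = $544,422 − $6,300 = $538,122.
Rate = $538,122 / 13,798 hours = $39 per hour.
Year 1: 4,565 × $39 = $178,035. Book value $366,387.
Year 2: 5,987 × $39 = $233,493. Book value $132,894.
Year 3: 1,541 × $39 = $60,099. Book value $72,795.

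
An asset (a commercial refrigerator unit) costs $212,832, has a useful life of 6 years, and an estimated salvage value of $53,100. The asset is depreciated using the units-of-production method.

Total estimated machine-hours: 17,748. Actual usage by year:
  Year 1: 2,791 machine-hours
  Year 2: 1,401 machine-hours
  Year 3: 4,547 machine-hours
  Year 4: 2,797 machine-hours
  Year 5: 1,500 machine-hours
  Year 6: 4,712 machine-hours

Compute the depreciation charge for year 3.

$40,923

Depreciable base = $212,832 − $53,100 = $159,732.
Rate = $159,732 / 17,748 machine-hours = $9 per machine-hour.
Year 1: 2,791 × $9 = $25,119. Book value $187,713.
Year 2: 1,401 × $9 = $12,609. Book value $175,104.
Year 3: 4,547 × $9 = $40,923. Book value $134,181.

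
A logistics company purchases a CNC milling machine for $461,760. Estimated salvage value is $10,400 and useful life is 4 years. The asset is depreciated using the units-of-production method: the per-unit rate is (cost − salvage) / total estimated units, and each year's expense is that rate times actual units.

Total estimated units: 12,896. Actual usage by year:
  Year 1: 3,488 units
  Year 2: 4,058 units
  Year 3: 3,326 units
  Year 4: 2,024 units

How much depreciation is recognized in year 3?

$116,410

Depreciable base = $461,760 − $10,400 = $451,360.
Rate = $451,360 / 12,896 units = $35 per unit.
Year 1: 3,488 × $35 = $122,080. Book value $339,680.
Year 2: 4,058 × $35 = $142,030. Book value $197,650.
Year 3: 3,326 × $35 = $116,410. Book value $81,240.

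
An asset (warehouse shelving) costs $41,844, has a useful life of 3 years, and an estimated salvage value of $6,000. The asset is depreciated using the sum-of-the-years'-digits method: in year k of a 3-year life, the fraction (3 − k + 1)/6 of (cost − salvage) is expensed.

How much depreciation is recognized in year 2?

$11,948

Depreciable base = $41,844 − $6,000 = $35,844.
Sum of the years' digits = 3+2+1 = 6.
Year 1: $35,844 × 3/6 = $17,922. Book value $23,922.
Year 2: $35,844 × 2/6 = $11,948. Book value $11,974.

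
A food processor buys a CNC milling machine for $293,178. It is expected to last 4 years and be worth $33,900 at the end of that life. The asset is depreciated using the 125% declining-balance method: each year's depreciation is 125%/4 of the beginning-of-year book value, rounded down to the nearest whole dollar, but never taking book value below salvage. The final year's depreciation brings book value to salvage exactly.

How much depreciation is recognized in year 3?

Depreciable base = $293,178 − $33,900 = $259,278.
Year 1: ⌊$293,178 × 125%/4⌋ = $91,618. Book value $201,560.
Year 2: ⌊$201,560 × 125%/4⌋ = $62,987. Book value $138,573.
Year 3: ⌊$138,573 × 125%/4⌋ = $43,304. Book value $95,269.

$43,304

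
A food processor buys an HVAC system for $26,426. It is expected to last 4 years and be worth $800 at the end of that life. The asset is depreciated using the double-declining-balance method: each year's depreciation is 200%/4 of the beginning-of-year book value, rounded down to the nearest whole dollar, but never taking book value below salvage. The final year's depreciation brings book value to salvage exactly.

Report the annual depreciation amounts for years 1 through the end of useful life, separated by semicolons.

$13,213; $6,606; $3,303; $2,504

Depreciable base = $26,426 − $800 = $25,626.
Year 1: ⌊$26,426 × 200%/4⌋ = $13,213. Book value $13,213.
Year 2: ⌊$13,213 × 200%/4⌋ = $6,606. Book value $6,607.
Year 3: ⌊$6,607 × 200%/4⌋ = $3,303. Book value $3,304.
Year 4 (final): $3,304 − $800 = $2,504. Book value $800.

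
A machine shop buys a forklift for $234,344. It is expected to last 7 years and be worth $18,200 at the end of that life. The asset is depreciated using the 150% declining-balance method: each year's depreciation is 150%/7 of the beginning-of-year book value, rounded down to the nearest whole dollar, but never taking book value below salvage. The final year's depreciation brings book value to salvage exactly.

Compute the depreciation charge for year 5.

$19,138

Depreciable base = $234,344 − $18,200 = $216,144.
Year 1: ⌊$234,344 × 150%/7⌋ = $50,216. Book value $184,128.
Year 2: ⌊$184,128 × 150%/7⌋ = $39,456. Book value $144,672.
Year 3: ⌊$144,672 × 150%/7⌋ = $31,001. Book value $113,671.
Year 4: ⌊$113,671 × 150%/7⌋ = $24,358. Book value $89,313.
Year 5: ⌊$89,313 × 150%/7⌋ = $19,138. Book value $70,175.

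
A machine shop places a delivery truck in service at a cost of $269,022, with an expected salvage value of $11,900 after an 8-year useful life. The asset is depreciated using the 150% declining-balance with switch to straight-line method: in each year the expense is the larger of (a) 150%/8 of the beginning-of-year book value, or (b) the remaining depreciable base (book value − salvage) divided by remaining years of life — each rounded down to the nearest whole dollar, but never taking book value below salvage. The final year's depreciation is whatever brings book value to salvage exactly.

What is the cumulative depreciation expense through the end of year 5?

Depreciable base = $269,022 − $11,900 = $257,122.
Year 1: DB = ⌊$269,022 × 150%/8⌋ = $50,441; SL = ⌊$257,122/8⌋ = $32,140 → take DB $50,441. Book value $218,581.
Year 2: DB = ⌊$218,581 × 150%/8⌋ = $40,983; SL = ⌊$206,681/7⌋ = $29,525 → take DB $40,983. Book value $177,598.
Year 3: DB = ⌊$177,598 × 150%/8⌋ = $33,299; SL = ⌊$165,698/6⌋ = $27,616 → take DB $33,299. Book value $144,299.
Year 4: DB = ⌊$144,299 × 150%/8⌋ = $27,056; SL = ⌊$132,399/5⌋ = $26,479 → take DB $27,056. Book value $117,243.
Year 5: DB = ⌊$117,243 × 150%/8⌋ = $21,983; SL = ⌊$105,343/4⌋ = $26,335 → take SL $26,335. Book value $90,908.
Accumulated through year 5 = $269,022 − $90,908 = $178,114.

$178,114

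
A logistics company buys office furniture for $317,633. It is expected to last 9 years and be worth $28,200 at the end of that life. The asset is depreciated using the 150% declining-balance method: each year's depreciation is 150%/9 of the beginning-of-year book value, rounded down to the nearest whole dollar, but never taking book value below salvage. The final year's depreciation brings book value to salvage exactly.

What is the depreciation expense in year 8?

Depreciable base = $317,633 − $28,200 = $289,433.
Year 1: ⌊$317,633 × 150%/9⌋ = $52,938. Book value $264,695.
Year 2: ⌊$264,695 × 150%/9⌋ = $44,115. Book value $220,580.
Year 3: ⌊$220,580 × 150%/9⌋ = $36,763. Book value $183,817.
Year 4: ⌊$183,817 × 150%/9⌋ = $30,636. Book value $153,181.
Year 5: ⌊$153,181 × 150%/9⌋ = $25,530. Book value $127,651.
Year 6: ⌊$127,651 × 150%/9⌋ = $21,275. Book value $106,376.
Year 7: ⌊$106,376 × 150%/9⌋ = $17,729. Book value $88,647.
Year 8: ⌊$88,647 × 150%/9⌋ = $14,774. Book value $73,873.

$14,774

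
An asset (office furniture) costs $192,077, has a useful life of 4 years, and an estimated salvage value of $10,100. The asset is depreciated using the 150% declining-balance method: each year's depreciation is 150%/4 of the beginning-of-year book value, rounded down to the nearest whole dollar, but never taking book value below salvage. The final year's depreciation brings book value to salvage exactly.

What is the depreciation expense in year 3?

Depreciable base = $192,077 − $10,100 = $181,977.
Year 1: ⌊$192,077 × 150%/4⌋ = $72,028. Book value $120,049.
Year 2: ⌊$120,049 × 150%/4⌋ = $45,018. Book value $75,031.
Year 3: ⌊$75,031 × 150%/4⌋ = $28,136. Book value $46,895.

$28,136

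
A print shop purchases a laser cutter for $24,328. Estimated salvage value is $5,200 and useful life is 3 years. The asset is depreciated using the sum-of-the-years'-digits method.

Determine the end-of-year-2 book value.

$8,388

Depreciable base = $24,328 − $5,200 = $19,128.
Sum of the years' digits = 3+2+1 = 6.
Year 1: $19,128 × 3/6 = $9,564. Book value $14,764.
Year 2: $19,128 × 2/6 = $6,376. Book value $8,388.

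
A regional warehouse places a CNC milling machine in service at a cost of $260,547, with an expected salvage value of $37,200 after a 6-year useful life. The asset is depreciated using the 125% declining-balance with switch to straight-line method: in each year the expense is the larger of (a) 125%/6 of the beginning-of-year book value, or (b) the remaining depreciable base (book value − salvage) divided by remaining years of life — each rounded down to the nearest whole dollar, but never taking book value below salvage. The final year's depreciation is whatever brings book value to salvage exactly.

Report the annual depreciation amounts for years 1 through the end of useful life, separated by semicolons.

$54,280; $42,972; $34,019; $30,692; $30,692; $30,692

Depreciable base = $260,547 − $37,200 = $223,347.
Year 1: DB = ⌊$260,547 × 125%/6⌋ = $54,280; SL = ⌊$223,347/6⌋ = $37,224 → take DB $54,280. Book value $206,267.
Year 2: DB = ⌊$206,267 × 125%/6⌋ = $42,972; SL = ⌊$169,067/5⌋ = $33,813 → take DB $42,972. Book value $163,295.
Year 3: DB = ⌊$163,295 × 125%/6⌋ = $34,019; SL = ⌊$126,095/4⌋ = $31,523 → take DB $34,019. Book value $129,276.
Year 4: DB = ⌊$129,276 × 125%/6⌋ = $26,932; SL = ⌊$92,076/3⌋ = $30,692 → take SL $30,692. Book value $98,584.
Year 5: DB = ⌊$98,584 × 125%/6⌋ = $20,538; SL = ⌊$61,384/2⌋ = $30,692 → take SL $30,692. Book value $67,892.
Year 6 (final): $67,892 − $37,200 = $30,692. Book value $37,200.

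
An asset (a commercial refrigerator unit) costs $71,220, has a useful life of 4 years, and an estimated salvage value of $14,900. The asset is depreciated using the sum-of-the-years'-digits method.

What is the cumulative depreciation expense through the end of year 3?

Depreciable base = $71,220 − $14,900 = $56,320.
Sum of the years' digits = 4+3+2+1 = 10.
Year 1: $56,320 × 4/10 = $22,528. Book value $48,692.
Year 2: $56,320 × 3/10 = $16,896. Book value $31,796.
Year 3: $56,320 × 2/10 = $11,264. Book value $20,532.
Accumulated through year 3 = $71,220 − $20,532 = $50,688.

$50,688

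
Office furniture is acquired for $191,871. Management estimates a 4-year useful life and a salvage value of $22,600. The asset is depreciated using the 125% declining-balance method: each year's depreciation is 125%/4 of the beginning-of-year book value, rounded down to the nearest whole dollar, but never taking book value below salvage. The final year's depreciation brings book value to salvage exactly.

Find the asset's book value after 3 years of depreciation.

Depreciable base = $191,871 − $22,600 = $169,271.
Year 1: ⌊$191,871 × 125%/4⌋ = $59,959. Book value $131,912.
Year 2: ⌊$131,912 × 125%/4⌋ = $41,222. Book value $90,690.
Year 3: ⌊$90,690 × 125%/4⌋ = $28,340. Book value $62,350.

$62,350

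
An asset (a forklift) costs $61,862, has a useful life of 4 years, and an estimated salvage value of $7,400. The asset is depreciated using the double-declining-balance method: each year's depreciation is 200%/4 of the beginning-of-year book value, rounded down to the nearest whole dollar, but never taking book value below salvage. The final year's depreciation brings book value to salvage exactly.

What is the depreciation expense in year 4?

$333

Depreciable base = $61,862 − $7,400 = $54,462.
Year 1: ⌊$61,862 × 200%/4⌋ = $30,931. Book value $30,931.
Year 2: ⌊$30,931 × 200%/4⌋ = $15,465. Book value $15,466.
Year 3: ⌊$15,466 × 200%/4⌋ = $7,733. Book value $7,733.
Year 4 (final): $7,733 − $7,400 = $333. Book value $7,400.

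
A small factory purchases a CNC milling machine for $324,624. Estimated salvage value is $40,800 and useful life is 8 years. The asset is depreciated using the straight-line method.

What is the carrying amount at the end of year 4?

Depreciable base = $324,624 − $40,800 = $283,824.
Annual expense = $283,824 / 8 = $35,478.
End of year 1: book value $289,146.
End of year 2: book value $253,668.
End of year 3: book value $218,190.
End of year 4: book value $182,712.

$182,712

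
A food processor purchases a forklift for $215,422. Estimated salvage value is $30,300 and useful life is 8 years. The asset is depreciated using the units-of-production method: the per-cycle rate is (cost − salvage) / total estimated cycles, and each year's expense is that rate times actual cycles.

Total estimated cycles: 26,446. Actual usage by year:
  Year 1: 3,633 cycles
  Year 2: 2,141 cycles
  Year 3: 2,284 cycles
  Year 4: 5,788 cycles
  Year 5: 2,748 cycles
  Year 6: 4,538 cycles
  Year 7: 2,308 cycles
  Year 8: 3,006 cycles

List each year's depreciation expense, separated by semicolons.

Depreciable base = $215,422 − $30,300 = $185,122.
Rate = $185,122 / 26,446 cycles = $7 per cycle.
Year 1: 3,633 × $7 = $25,431. Book value $189,991.
Year 2: 2,141 × $7 = $14,987. Book value $175,004.
Year 3: 2,284 × $7 = $15,988. Book value $159,016.
Year 4: 5,788 × $7 = $40,516. Book value $118,500.
Year 5: 2,748 × $7 = $19,236. Book value $99,264.
Year 6: 4,538 × $7 = $31,766. Book value $67,498.
Year 7: 2,308 × $7 = $16,156. Book value $51,342.
Year 8: 3,006 × $7 = $21,042. Book value $30,300.

$25,431; $14,987; $15,988; $40,516; $19,236; $31,766; $16,156; $21,042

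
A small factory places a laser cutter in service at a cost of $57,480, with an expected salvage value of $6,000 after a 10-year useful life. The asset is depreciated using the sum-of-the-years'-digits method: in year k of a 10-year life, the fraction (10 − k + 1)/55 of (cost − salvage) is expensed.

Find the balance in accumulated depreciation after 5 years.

$37,440

Depreciable base = $57,480 − $6,000 = $51,480.
Sum of the years' digits = 10+9+8+7+6+5+4+3+2+1 = 55.
Year 1: $51,480 × 10/55 = $9,360. Book value $48,120.
Year 2: $51,480 × 9/55 = $8,424. Book value $39,696.
Year 3: $51,480 × 8/55 = $7,488. Book value $32,208.
Year 4: $51,480 × 7/55 = $6,552. Book value $25,656.
Year 5: $51,480 × 6/55 = $5,616. Book value $20,040.
Accumulated through year 5 = $57,480 − $20,040 = $37,440.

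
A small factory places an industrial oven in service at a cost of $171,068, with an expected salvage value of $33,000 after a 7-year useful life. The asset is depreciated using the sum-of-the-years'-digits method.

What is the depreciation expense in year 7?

Depreciable base = $171,068 − $33,000 = $138,068.
Sum of the years' digits = 7+6+5+4+3+2+1 = 28.
Year 1: $138,068 × 7/28 = $34,517. Book value $136,551.
Year 2: $138,068 × 6/28 = $29,586. Book value $106,965.
Year 3: $138,068 × 5/28 = $24,655. Book value $82,310.
Year 4: $138,068 × 4/28 = $19,724. Book value $62,586.
Year 5: $138,068 × 3/28 = $14,793. Book value $47,793.
Year 6: $138,068 × 2/28 = $9,862. Book value $37,931.
Year 7: $138,068 × 1/28 = $4,931. Book value $33,000.

$4,931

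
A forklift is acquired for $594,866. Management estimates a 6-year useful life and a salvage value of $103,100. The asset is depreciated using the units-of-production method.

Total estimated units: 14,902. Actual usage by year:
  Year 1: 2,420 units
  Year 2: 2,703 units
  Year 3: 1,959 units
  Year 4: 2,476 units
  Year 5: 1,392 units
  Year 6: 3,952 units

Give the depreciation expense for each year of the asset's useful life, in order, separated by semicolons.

$79,860; $89,199; $64,647; $81,708; $45,936; $130,416

Depreciable base = $594,866 − $103,100 = $491,766.
Rate = $491,766 / 14,902 units = $33 per unit.
Year 1: 2,420 × $33 = $79,860. Book value $515,006.
Year 2: 2,703 × $33 = $89,199. Book value $425,807.
Year 3: 1,959 × $33 = $64,647. Book value $361,160.
Year 4: 2,476 × $33 = $81,708. Book value $279,452.
Year 5: 1,392 × $33 = $45,936. Book value $233,516.
Year 6: 3,952 × $33 = $130,416. Book value $103,100.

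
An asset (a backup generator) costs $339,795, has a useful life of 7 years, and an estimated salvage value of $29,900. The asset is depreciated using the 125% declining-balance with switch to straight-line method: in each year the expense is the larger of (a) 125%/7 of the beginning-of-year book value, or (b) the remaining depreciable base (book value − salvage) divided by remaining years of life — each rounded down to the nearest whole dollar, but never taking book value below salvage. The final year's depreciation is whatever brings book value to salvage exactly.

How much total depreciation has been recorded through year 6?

$270,286

Depreciable base = $339,795 − $29,900 = $309,895.
Year 1: DB = ⌊$339,795 × 125%/7⌋ = $60,677; SL = ⌊$309,895/7⌋ = $44,270 → take DB $60,677. Book value $279,118.
Year 2: DB = ⌊$279,118 × 125%/7⌋ = $49,842; SL = ⌊$249,218/6⌋ = $41,536 → take DB $49,842. Book value $229,276.
Year 3: DB = ⌊$229,276 × 125%/7⌋ = $40,942; SL = ⌊$199,376/5⌋ = $39,875 → take DB $40,942. Book value $188,334.
Year 4: DB = ⌊$188,334 × 125%/7⌋ = $33,631; SL = ⌊$158,434/4⌋ = $39,608 → take SL $39,608. Book value $148,726.
Year 5: DB = ⌊$148,726 × 125%/7⌋ = $26,558; SL = ⌊$118,826/3⌋ = $39,608 → take SL $39,608. Book value $109,118.
Year 6: DB = ⌊$109,118 × 125%/7⌋ = $19,485; SL = ⌊$79,218/2⌋ = $39,609 → take SL $39,609. Book value $69,509.
Accumulated through year 6 = $339,795 − $69,509 = $270,286.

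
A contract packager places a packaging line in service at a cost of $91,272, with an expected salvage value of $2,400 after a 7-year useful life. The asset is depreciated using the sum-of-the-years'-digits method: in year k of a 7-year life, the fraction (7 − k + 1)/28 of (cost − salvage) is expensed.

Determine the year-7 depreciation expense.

Depreciable base = $91,272 − $2,400 = $88,872.
Sum of the years' digits = 7+6+5+4+3+2+1 = 28.
Year 1: $88,872 × 7/28 = $22,218. Book value $69,054.
Year 2: $88,872 × 6/28 = $19,044. Book value $50,010.
Year 3: $88,872 × 5/28 = $15,870. Book value $34,140.
Year 4: $88,872 × 4/28 = $12,696. Book value $21,444.
Year 5: $88,872 × 3/28 = $9,522. Book value $11,922.
Year 6: $88,872 × 2/28 = $6,348. Book value $5,574.
Year 7: $88,872 × 1/28 = $3,174. Book value $2,400.

$3,174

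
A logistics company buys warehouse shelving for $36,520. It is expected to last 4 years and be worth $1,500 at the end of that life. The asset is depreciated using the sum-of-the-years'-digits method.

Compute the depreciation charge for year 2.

Depreciable base = $36,520 − $1,500 = $35,020.
Sum of the years' digits = 4+3+2+1 = 10.
Year 1: $35,020 × 4/10 = $14,008. Book value $22,512.
Year 2: $35,020 × 3/10 = $10,506. Book value $12,006.

$10,506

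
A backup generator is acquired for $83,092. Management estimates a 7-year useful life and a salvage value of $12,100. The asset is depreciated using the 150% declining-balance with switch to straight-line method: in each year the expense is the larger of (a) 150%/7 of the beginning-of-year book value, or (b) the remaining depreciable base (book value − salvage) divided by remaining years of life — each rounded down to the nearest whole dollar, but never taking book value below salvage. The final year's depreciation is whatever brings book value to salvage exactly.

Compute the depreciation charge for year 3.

$10,992

Depreciable base = $83,092 − $12,100 = $70,992.
Year 1: DB = ⌊$83,092 × 150%/7⌋ = $17,805; SL = ⌊$70,992/7⌋ = $10,141 → take DB $17,805. Book value $65,287.
Year 2: DB = ⌊$65,287 × 150%/7⌋ = $13,990; SL = ⌊$53,187/6⌋ = $8,864 → take DB $13,990. Book value $51,297.
Year 3: DB = ⌊$51,297 × 150%/7⌋ = $10,992; SL = ⌊$39,197/5⌋ = $7,839 → take DB $10,992. Book value $40,305.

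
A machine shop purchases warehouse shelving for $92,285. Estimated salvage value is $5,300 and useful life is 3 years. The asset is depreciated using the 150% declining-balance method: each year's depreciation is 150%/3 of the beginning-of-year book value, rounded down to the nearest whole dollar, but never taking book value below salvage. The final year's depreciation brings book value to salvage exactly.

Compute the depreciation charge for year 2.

Depreciable base = $92,285 − $5,300 = $86,985.
Year 1: ⌊$92,285 × 150%/3⌋ = $46,142. Book value $46,143.
Year 2: ⌊$46,143 × 150%/3⌋ = $23,071. Book value $23,072.

$23,071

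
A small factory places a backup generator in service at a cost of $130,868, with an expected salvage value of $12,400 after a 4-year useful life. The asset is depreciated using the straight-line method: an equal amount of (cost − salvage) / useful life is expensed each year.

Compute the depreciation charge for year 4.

$29,617

Depreciable base = $130,868 − $12,400 = $118,468.
Annual expense = $118,468 / 4 = $29,617.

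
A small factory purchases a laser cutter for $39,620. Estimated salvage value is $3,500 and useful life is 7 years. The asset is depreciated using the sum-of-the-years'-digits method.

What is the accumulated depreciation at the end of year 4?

Depreciable base = $39,620 − $3,500 = $36,120.
Sum of the years' digits = 7+6+5+4+3+2+1 = 28.
Year 1: $36,120 × 7/28 = $9,030. Book value $30,590.
Year 2: $36,120 × 6/28 = $7,740. Book value $22,850.
Year 3: $36,120 × 5/28 = $6,450. Book value $16,400.
Year 4: $36,120 × 4/28 = $5,160. Book value $11,240.
Accumulated through year 4 = $39,620 − $11,240 = $28,380.

$28,380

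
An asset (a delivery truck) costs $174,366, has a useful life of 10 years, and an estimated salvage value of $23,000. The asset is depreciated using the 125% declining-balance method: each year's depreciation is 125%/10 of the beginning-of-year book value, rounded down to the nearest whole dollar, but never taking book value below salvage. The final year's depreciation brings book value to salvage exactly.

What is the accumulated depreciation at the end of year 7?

Depreciable base = $174,366 − $23,000 = $151,366.
Year 1: ⌊$174,366 × 125%/10⌋ = $21,795. Book value $152,571.
Year 2: ⌊$152,571 × 125%/10⌋ = $19,071. Book value $133,500.
Year 3: ⌊$133,500 × 125%/10⌋ = $16,687. Book value $116,813.
Year 4: ⌊$116,813 × 125%/10⌋ = $14,601. Book value $102,212.
Year 5: ⌊$102,212 × 125%/10⌋ = $12,776. Book value $89,436.
Year 6: ⌊$89,436 × 125%/10⌋ = $11,179. Book value $78,257.
Year 7: ⌊$78,257 × 125%/10⌋ = $9,782. Book value $68,475.
Accumulated through year 7 = $174,366 − $68,475 = $105,891.

$105,891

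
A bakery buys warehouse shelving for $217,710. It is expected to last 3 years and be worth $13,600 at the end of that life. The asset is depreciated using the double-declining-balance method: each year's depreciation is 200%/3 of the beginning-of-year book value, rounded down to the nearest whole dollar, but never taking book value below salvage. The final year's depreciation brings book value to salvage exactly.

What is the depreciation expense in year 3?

$10,590

Depreciable base = $217,710 − $13,600 = $204,110.
Year 1: ⌊$217,710 × 200%/3⌋ = $145,140. Book value $72,570.
Year 2: ⌊$72,570 × 200%/3⌋ = $48,380. Book value $24,190.
Year 3 (final): $24,190 − $13,600 = $10,590. Book value $13,600.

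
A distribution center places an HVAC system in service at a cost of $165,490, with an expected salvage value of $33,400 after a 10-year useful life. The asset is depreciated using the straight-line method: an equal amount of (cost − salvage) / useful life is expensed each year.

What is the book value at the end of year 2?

$139,072

Depreciable base = $165,490 − $33,400 = $132,090.
Annual expense = $132,090 / 10 = $13,209.
End of year 1: book value $152,281.
End of year 2: book value $139,072.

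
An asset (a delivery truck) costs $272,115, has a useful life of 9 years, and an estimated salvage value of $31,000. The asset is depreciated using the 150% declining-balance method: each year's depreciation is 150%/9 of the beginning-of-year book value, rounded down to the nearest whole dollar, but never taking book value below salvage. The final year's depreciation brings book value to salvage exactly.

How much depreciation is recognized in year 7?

$15,188

Depreciable base = $272,115 − $31,000 = $241,115.
Year 1: ⌊$272,115 × 150%/9⌋ = $45,352. Book value $226,763.
Year 2: ⌊$226,763 × 150%/9⌋ = $37,793. Book value $188,970.
Year 3: ⌊$188,970 × 150%/9⌋ = $31,495. Book value $157,475.
Year 4: ⌊$157,475 × 150%/9⌋ = $26,245. Book value $131,230.
Year 5: ⌊$131,230 × 150%/9⌋ = $21,871. Book value $109,359.
Year 6: ⌊$109,359 × 150%/9⌋ = $18,226. Book value $91,133.
Year 7: ⌊$91,133 × 150%/9⌋ = $15,188. Book value $75,945.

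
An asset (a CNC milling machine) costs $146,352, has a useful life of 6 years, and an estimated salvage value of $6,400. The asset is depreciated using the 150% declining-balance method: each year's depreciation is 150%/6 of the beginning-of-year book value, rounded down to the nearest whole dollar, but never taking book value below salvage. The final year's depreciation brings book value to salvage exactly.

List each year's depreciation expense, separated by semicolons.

Depreciable base = $146,352 − $6,400 = $139,952.
Year 1: ⌊$146,352 × 150%/6⌋ = $36,588. Book value $109,764.
Year 2: ⌊$109,764 × 150%/6⌋ = $27,441. Book value $82,323.
Year 3: ⌊$82,323 × 150%/6⌋ = $20,580. Book value $61,743.
Year 4: ⌊$61,743 × 150%/6⌋ = $15,435. Book value $46,308.
Year 5: ⌊$46,308 × 150%/6⌋ = $11,577. Book value $34,731.
Year 6 (final): $34,731 − $6,400 = $28,331. Book value $6,400.

$36,588; $27,441; $20,580; $15,435; $11,577; $28,331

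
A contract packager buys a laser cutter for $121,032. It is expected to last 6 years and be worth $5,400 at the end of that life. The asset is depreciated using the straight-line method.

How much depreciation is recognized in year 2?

$19,272

Depreciable base = $121,032 − $5,400 = $115,632.
Annual expense = $115,632 / 6 = $19,272.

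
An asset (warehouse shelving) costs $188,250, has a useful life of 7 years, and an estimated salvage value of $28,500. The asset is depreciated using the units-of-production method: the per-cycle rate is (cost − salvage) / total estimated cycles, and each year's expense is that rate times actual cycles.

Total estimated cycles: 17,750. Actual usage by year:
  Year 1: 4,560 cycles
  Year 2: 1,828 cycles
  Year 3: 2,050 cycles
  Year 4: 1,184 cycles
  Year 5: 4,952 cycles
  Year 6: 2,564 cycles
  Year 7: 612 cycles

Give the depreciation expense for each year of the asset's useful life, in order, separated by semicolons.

Depreciable base = $188,250 − $28,500 = $159,750.
Rate = $159,750 / 17,750 cycles = $9 per cycle.
Year 1: 4,560 × $9 = $41,040. Book value $147,210.
Year 2: 1,828 × $9 = $16,452. Book value $130,758.
Year 3: 2,050 × $9 = $18,450. Book value $112,308.
Year 4: 1,184 × $9 = $10,656. Book value $101,652.
Year 5: 4,952 × $9 = $44,568. Book value $57,084.
Year 6: 2,564 × $9 = $23,076. Book value $34,008.
Year 7: 612 × $9 = $5,508. Book value $28,500.

$41,040; $16,452; $18,450; $10,656; $44,568; $23,076; $5,508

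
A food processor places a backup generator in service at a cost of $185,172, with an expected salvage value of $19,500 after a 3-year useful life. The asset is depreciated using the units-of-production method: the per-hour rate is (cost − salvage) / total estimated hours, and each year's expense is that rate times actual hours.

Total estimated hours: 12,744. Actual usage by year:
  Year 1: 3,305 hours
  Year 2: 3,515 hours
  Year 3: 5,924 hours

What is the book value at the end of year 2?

$96,512

Depreciable base = $185,172 − $19,500 = $165,672.
Rate = $165,672 / 12,744 hours = $13 per hour.
Year 1: 3,305 × $13 = $42,965. Book value $142,207.
Year 2: 3,515 × $13 = $45,695. Book value $96,512.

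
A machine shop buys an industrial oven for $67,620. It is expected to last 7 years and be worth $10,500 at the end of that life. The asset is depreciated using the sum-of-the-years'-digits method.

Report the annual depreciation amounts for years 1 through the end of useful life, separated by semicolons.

Depreciable base = $67,620 − $10,500 = $57,120.
Sum of the years' digits = 7+6+5+4+3+2+1 = 28.
Year 1: $57,120 × 7/28 = $14,280. Book value $53,340.
Year 2: $57,120 × 6/28 = $12,240. Book value $41,100.
Year 3: $57,120 × 5/28 = $10,200. Book value $30,900.
Year 4: $57,120 × 4/28 = $8,160. Book value $22,740.
Year 5: $57,120 × 3/28 = $6,120. Book value $16,620.
Year 6: $57,120 × 2/28 = $4,080. Book value $12,540.
Year 7: $57,120 × 1/28 = $2,040. Book value $10,500.

$14,280; $12,240; $10,200; $8,160; $6,120; $4,080; $2,040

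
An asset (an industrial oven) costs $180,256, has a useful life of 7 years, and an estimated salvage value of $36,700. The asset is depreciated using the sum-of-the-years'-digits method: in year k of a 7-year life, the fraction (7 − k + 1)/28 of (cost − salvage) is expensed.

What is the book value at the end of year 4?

$67,462

Depreciable base = $180,256 − $36,700 = $143,556.
Sum of the years' digits = 7+6+5+4+3+2+1 = 28.
Year 1: $143,556 × 7/28 = $35,889. Book value $144,367.
Year 2: $143,556 × 6/28 = $30,762. Book value $113,605.
Year 3: $143,556 × 5/28 = $25,635. Book value $87,970.
Year 4: $143,556 × 4/28 = $20,508. Book value $67,462.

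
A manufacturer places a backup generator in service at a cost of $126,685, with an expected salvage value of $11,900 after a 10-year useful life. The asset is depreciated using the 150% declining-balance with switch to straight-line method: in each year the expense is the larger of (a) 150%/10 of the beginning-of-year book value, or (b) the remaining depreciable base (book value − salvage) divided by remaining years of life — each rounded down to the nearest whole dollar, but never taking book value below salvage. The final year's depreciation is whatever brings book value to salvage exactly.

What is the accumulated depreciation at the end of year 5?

Depreciable base = $126,685 − $11,900 = $114,785.
Year 1: DB = ⌊$126,685 × 150%/10⌋ = $19,002; SL = ⌊$114,785/10⌋ = $11,478 → take DB $19,002. Book value $107,683.
Year 2: DB = ⌊$107,683 × 150%/10⌋ = $16,152; SL = ⌊$95,783/9⌋ = $10,642 → take DB $16,152. Book value $91,531.
Year 3: DB = ⌊$91,531 × 150%/10⌋ = $13,729; SL = ⌊$79,631/8⌋ = $9,953 → take DB $13,729. Book value $77,802.
Year 4: DB = ⌊$77,802 × 150%/10⌋ = $11,670; SL = ⌊$65,902/7⌋ = $9,414 → take DB $11,670. Book value $66,132.
Year 5: DB = ⌊$66,132 × 150%/10⌋ = $9,919; SL = ⌊$54,232/6⌋ = $9,038 → take DB $9,919. Book value $56,213.
Accumulated through year 5 = $126,685 − $56,213 = $70,472.

$70,472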